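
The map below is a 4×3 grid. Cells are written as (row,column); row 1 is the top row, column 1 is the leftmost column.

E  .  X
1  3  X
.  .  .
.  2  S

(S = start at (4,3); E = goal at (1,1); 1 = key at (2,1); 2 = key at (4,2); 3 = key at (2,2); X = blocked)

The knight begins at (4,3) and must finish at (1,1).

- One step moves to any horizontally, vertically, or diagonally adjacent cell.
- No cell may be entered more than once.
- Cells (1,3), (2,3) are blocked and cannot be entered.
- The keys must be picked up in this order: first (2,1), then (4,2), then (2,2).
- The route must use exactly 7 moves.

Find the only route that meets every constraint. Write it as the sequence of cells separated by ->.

(4,3) -> (3,2) -> (2,1) -> (3,1) -> (4,2) -> (3,3) -> (2,2) -> (1,1)

The waypoints must appear in the order (2,1), (4,2), (2,2), with no cell reused.
Route from (4,3): up-left 2 to (2,1), down 1 to (3,1), down-right 1 to (4,2), up-right 1 to (3,3), up-left 2 to (1,1) — 7 moves in all.
Check: order respected (1 at step 2, 2 at step 4, 3 at step 6); 7 moves as required.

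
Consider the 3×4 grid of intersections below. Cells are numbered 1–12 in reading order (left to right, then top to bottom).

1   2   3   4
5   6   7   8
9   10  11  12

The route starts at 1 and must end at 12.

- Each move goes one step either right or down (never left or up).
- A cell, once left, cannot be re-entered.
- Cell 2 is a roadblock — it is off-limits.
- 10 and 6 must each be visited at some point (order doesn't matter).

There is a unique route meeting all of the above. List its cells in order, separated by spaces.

Moves only go right or down, so the column and row indices never decrease.
Route from 1: down to 5, right to 6, down to 10, 2× right (reaching 12) — 5 moves in all.
Check: all required cells visited.

1 5 6 10 11 12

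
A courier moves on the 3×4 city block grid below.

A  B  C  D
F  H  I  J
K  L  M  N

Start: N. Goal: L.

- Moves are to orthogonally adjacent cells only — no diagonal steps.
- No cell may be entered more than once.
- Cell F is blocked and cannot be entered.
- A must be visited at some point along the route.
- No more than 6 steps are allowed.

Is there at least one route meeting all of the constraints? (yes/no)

A must be visited but has only one open neighbour (B), and it is neither the start nor the goal — the route would have to enter and leave through B, re-entering it.

no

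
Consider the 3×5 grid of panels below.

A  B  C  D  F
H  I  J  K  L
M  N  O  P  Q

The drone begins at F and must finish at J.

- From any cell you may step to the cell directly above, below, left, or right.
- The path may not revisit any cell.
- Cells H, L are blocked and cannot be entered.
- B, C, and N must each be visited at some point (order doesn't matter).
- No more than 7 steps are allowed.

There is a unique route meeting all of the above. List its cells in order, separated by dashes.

F - D - C - B - I - N - O - J

The budget equals the shortest possible length, so every move has to be on a shortest route through the required cells.
Route from F: left 3 to B, down 2 to N, right 1 to O, up 1 to J — 7 moves in all.
Check: all required cells visited; 7 ≤ 7 moves.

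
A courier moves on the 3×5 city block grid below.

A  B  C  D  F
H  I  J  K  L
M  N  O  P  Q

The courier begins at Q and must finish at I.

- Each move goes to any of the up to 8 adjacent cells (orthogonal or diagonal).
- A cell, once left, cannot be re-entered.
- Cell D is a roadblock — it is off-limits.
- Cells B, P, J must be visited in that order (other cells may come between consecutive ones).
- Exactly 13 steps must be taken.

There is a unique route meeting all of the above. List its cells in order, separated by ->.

Q -> L -> F -> K -> C -> B -> A -> H -> M -> N -> O -> P -> J -> I

The waypoints must appear in the order B, P, J, with no cell reused.
Route from Q: up 2 to F, down-left 1 to K, up-left 1 to C, left 2 to A, down 2 to M, right 3 to P, up-left 1 to J, left 1 to I — 13 moves in all.
Check: order respected (B at step 5, P at step 11, J at step 12); 13 moves as required.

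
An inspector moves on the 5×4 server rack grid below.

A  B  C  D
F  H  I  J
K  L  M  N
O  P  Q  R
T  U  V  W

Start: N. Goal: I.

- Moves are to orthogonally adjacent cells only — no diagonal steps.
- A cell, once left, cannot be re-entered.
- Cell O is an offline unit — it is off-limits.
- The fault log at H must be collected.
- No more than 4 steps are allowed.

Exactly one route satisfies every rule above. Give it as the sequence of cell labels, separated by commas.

Any route must reach H and still end at I within 4 moves, so the order of the required stops is forced.
Route from N: 2× left (reaching L), up to H, right to I — 4 moves in all.
Check: all required cells visited; 4 ≤ 4 moves.

N, M, L, H, I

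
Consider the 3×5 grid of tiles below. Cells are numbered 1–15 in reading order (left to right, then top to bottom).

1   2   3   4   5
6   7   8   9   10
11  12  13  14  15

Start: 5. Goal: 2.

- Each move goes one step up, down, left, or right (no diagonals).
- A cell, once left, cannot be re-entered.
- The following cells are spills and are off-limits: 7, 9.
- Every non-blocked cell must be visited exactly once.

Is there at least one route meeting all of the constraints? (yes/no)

Colour the cells like a checkerboard: each orthogonal step flips colour, so a Hamiltonian route alternates colours. Here there are 6 cells of one colour and 7 of the other, with start on the opposite colour to the goal — the counts and endpoints can't be arranged into an alternating sequence of length 13, so no Hamiltonian route exists.

no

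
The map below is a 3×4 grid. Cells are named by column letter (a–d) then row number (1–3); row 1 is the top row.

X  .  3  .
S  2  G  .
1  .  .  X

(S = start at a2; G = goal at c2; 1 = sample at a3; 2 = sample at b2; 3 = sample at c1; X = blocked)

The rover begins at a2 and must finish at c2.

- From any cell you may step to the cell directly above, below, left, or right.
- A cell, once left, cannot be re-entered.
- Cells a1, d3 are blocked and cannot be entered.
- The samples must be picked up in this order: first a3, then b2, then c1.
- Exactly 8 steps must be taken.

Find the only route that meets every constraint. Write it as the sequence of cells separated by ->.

The waypoints must appear in the order a3, b2, c1, with no cell reused.
Route from a2: down to a3, right to b3, 2× up (reaching b1), 2× right (reaching d1), down to d2, left to c2 — 8 moves in all.
Check: order respected (1 at step 1, 2 at step 3, 3 at step 5); 8 moves as required.

a2 -> a3 -> b3 -> b2 -> b1 -> c1 -> d1 -> d2 -> c2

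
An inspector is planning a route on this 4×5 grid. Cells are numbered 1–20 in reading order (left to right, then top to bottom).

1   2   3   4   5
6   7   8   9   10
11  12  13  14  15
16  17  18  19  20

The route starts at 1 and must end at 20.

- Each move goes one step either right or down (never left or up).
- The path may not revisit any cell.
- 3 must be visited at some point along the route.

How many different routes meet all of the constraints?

A right/down-only route from 1 to 20 makes exactly 3 down-moves and 4 right-moves in some order.
With no other constraints that would be C(7,3) = 35 routes.
Split at 3 and multiply the segment counts: 1→3: 1; 3→20: 10; product = 10.
That gives 10 routes.

10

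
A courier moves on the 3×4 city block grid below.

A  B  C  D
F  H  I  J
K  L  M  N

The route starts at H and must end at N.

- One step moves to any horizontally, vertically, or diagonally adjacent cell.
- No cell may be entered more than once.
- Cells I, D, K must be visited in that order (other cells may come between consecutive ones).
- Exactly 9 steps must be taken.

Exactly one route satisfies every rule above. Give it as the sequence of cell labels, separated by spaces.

The waypoints must appear in the order I, D, K, with no cell reused.
Route from H: right 1 to I, up-right 1 to D, left 2 to B, down-left 1 to F, down 1 to K, right 3 to N — 9 moves in all.
Check: order respected (I at step 1, D at step 2, K at step 6); 9 moves as required.

H I D C B F K L M N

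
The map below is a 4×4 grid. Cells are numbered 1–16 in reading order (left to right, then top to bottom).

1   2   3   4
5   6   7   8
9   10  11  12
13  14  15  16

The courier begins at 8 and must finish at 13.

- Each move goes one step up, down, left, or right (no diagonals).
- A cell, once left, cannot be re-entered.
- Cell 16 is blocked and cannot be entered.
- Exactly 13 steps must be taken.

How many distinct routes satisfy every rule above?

Need simple routes of exactly 13 moves from 8 to 13 (Manhattan distance 5, so 4 moves are spent on a detour and 4 undoing it).
Enumerating: 8 4 3 7 11 15 14 10 6 2 1 5 9 13 | 8 4 3 7 6 2 1 5 9 10 11 15 14 13 | 8 4 3 2 1 5 9 10 6 7 11 15 14 13 | 8 4 3 2 1 5 6 7 11 15 14 10 9 13 | 8 12 11 15 14 10 6 7 3 2 1 5 9 13.
That gives 5 routes.

5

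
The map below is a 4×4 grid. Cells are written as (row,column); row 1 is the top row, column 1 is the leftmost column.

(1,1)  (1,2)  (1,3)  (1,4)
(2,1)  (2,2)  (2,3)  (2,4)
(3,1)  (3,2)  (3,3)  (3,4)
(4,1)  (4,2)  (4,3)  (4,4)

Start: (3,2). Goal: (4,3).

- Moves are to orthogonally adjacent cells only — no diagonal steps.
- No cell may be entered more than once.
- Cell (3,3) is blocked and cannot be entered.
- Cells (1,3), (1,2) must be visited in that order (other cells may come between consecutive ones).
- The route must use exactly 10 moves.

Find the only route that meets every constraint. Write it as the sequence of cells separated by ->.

The waypoints must appear in the order (1,3), (1,2), with no cell reused.
Route from (3,2): up 1 to (2,2), right 1 to (2,3), up 1 to (1,3), left 2 to (1,1), down 3 to (4,1), right 2 to (4,3) — 10 moves in all.
Check: order respected ((1,3) at step 3, (1,2) at step 4); 10 moves as required.

(3,2) -> (2,2) -> (2,3) -> (1,3) -> (1,2) -> (1,1) -> (2,1) -> (3,1) -> (4,1) -> (4,2) -> (4,3)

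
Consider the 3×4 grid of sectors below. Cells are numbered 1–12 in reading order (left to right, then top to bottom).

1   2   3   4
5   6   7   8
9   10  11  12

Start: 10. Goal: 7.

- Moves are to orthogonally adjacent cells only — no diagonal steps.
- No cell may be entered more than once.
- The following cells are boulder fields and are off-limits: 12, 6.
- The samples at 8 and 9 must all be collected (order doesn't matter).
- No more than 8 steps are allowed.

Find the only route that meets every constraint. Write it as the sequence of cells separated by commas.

10, 9, 5, 1, 2, 3, 4, 8, 7

Any route must reach 8 and 9 and still end at 7 within 8 moves, so the order of the required stops is forced.
Route from 10: left 1 to 9, up 2 to 1, right 3 to 4, down 1 to 8, left 1 to 7 — 8 moves in all.
Check: all required cells visited; 8 ≤ 8 moves.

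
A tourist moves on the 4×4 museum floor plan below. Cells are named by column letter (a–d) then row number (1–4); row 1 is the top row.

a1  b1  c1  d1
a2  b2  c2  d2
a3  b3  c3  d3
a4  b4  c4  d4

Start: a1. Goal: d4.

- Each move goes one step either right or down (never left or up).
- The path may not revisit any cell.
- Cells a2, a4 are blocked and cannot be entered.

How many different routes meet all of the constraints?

A right/down-only route from a1 to d4 makes exactly 3 down-moves and 3 right-moves in some order.
With no other constraints that would be C(6,3) = 20 routes.
Subtract routes through each blocked cell (inclusion–exclusion for overlaps): − through a2: 10 − through a4: 1 + through a2&a4: 1 → 10.
That gives 10 routes.

10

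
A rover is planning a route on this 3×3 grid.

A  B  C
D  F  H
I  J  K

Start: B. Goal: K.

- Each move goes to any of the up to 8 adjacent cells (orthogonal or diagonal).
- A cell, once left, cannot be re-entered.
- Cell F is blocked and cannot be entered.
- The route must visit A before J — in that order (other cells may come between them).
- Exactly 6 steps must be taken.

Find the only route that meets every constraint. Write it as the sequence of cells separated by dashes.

B - A - D - I - J - H - K

The waypoints must appear in the order A, J, with no cell reused.
Route from B: left to A, 2× down (reaching I), right to J, up-right to H, down to K — 6 moves in all.
Check: order respected (A at step 1, J at step 4); 6 moves as required.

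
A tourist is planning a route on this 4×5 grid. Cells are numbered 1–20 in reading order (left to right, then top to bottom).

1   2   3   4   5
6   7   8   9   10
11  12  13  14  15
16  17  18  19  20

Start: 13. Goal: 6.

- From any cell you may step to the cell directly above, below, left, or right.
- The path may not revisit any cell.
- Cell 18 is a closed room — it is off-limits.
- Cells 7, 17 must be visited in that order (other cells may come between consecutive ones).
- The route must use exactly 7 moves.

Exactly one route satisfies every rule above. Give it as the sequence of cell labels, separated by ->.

13 -> 8 -> 7 -> 12 -> 17 -> 16 -> 11 -> 6

The waypoints must appear in the order 7, 17, with no cell reused.
Route from 13: up to 8, left to 7, 2× down (reaching 17), left to 16, 2× up (reaching 6) — 7 moves in all.
Check: order respected (7 at step 2, 17 at step 4); 7 moves as required.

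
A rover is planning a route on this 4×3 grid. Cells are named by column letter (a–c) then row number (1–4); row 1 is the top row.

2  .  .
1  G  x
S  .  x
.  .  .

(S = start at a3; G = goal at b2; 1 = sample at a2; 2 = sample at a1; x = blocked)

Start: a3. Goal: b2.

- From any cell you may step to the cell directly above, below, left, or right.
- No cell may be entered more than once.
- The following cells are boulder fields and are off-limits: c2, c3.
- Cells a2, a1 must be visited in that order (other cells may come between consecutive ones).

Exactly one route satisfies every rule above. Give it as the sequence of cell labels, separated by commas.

The waypoints must appear in the order a2, a1, with no cell reused.
Route from a3: up 2 to a1, right 1 to b1, down 1 to b2 — 4 moves in all.
Check: order respected (1 at step 1, 2 at step 2).

a3, a2, a1, b1, b2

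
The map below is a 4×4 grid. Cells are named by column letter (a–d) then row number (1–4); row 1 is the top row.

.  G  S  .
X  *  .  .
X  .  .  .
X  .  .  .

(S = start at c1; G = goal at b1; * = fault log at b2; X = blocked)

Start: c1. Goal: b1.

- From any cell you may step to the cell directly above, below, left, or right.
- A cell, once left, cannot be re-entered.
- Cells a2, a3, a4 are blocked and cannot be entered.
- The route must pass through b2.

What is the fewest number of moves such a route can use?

3

Any route passes through b2 somewhere between c1 and b1. Summing Manhattan distances along the two legs (c1 → b2 → b1) gives a lower bound of 2 + 1 = 3 moves.
A route of 3 moves achieves this: c1 → c2 → b2 → b1.
Since 3 matches the lower bound, it is optimal.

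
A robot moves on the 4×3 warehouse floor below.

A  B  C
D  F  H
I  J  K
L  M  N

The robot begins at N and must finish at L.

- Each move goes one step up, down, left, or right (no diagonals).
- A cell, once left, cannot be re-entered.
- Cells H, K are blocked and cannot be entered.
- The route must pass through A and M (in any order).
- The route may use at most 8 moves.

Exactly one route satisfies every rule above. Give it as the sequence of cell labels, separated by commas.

N, M, J, F, B, A, D, I, L

Any route must reach A and M and still end at L within 8 moves, so the order of the required stops is forced.
Route from N: left to M, 3× up (reaching B), left to A, 3× down (reaching L) — 8 moves in all.
Check: all required cells visited; 8 ≤ 8 moves.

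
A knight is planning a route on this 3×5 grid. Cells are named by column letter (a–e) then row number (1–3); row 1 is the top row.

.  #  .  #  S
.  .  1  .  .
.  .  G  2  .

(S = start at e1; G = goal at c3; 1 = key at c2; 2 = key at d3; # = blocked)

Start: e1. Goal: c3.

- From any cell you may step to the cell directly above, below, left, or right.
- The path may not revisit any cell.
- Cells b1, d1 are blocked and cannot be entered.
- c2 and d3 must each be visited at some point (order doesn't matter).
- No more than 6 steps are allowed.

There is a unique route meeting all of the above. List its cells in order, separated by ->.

e1 -> e2 -> e3 -> d3 -> d2 -> c2 -> c3

Any route must reach c2 and d3 and still end at c3 within 6 moves, so the order of the required stops is forced.
Route from e1: down 2 to e3, left 1 to d3, up 1 to d2, left 1 to c2, down 1 to c3 — 6 moves in all.
Check: all required cells visited; 6 ≤ 6 moves.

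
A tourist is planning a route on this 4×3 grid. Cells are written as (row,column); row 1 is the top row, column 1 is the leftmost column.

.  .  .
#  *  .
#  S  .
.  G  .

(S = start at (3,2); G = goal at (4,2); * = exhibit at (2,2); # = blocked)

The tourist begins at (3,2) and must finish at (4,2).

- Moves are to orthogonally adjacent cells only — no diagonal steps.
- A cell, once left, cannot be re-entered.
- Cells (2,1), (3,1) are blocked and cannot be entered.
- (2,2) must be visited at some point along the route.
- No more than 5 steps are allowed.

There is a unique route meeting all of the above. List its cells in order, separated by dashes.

(3,2) - (2,2) - (2,3) - (3,3) - (4,3) - (4,2)

The budget equals the shortest possible length, so every move has to be on a shortest route through the required cells.
Route from (3,2): up 1 to (2,2), right 1 to (2,3), down 2 to (4,3), left 1 to (4,2) — 5 moves in all.
Check: all required cells visited; 5 ≤ 5 moves.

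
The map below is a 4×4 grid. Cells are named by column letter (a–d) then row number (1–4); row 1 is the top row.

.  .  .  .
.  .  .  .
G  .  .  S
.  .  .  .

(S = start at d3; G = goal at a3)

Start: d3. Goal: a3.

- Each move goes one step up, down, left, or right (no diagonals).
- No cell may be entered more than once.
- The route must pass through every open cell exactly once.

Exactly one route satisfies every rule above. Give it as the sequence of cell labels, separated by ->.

Need to visit all 16 open cells exactly once, starting at d3 and ending at a3.
Route from d3: down 1 to d4, left 1 to c4, up 2 to c2, right 1 to d2, up 1 to d1, left 3 to a1, down 1 to a2, right 1 to b2, down 2 to b4, left 1 to a4, up 1 to a3 — 15 moves in all.
Check: all 16 open cells covered.

d3 -> d4 -> c4 -> c3 -> c2 -> d2 -> d1 -> c1 -> b1 -> a1 -> a2 -> b2 -> b3 -> b4 -> a4 -> a3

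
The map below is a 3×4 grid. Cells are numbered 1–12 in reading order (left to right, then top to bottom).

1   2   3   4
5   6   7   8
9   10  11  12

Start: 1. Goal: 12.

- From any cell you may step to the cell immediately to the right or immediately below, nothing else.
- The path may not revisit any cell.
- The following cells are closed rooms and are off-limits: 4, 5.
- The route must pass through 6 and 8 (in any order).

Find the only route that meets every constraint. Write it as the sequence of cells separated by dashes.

1 - 2 - 6 - 7 - 8 - 12

Moves only go right or down, so the column and row indices never decrease.
Route from 1: right to 2, down to 6, 2× right (reaching 8), down to 12 — 5 moves in all.
Check: all required cells visited.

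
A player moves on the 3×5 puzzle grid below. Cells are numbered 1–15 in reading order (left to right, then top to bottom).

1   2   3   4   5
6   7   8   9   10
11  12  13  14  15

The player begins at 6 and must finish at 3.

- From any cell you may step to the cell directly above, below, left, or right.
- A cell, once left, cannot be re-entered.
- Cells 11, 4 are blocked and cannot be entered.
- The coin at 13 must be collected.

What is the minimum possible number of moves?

5

Any route passes through 13 somewhere between 6 and 3. Summing Manhattan distances along the two legs (6 → 13 → 3) gives a lower bound of 3 + 2 = 5 moves.
A route of 5 moves achieves this: 6 → 7 → 12 → 13 → 8 → 3.
Since 5 matches the lower bound, it is optimal.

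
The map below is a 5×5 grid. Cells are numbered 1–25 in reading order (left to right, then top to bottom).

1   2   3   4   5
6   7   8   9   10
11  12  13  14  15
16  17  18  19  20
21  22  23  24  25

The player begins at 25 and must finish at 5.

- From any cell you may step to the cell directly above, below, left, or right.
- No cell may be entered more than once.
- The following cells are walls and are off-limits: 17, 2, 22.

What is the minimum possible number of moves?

The Manhattan distance from 25 to 5 is |5−1| + |5−5| = 4, so at least 4 moves are needed.
A route of 4 moves achieves this: 25 → 20 → 15 → 10 → 5.
Since 4 matches the lower bound, it is optimal.

4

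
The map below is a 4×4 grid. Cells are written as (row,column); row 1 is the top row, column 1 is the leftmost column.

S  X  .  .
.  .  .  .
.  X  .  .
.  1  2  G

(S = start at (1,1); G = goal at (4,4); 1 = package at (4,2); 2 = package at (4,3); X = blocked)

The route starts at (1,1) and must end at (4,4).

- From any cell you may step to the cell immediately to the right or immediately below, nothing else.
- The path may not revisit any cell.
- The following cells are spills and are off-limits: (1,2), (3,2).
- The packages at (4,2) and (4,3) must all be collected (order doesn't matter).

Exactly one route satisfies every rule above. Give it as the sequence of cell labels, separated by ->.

Moves only go right or down, so the column and row indices never decrease.
Route from (1,1): 3× down (reaching (4,1)), 3× right (reaching (4,4)) — 6 moves in all.
Check: all required cells visited.

(1,1) -> (2,1) -> (3,1) -> (4,1) -> (4,2) -> (4,3) -> (4,4)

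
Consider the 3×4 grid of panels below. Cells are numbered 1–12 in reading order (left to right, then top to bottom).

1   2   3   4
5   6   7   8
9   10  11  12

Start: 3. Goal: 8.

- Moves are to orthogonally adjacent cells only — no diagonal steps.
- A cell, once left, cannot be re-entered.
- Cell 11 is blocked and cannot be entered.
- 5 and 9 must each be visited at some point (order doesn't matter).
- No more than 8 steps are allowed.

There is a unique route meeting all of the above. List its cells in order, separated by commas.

The budget equals the shortest possible length, so every move has to be on a shortest route through the required cells.
Route from 3: 2× left (reaching 1), 2× down (reaching 9), right to 10, up to 6, 2× right (reaching 8) — 8 moves in all.
Check: all required cells visited; 8 ≤ 8 moves.

3, 2, 1, 5, 9, 10, 6, 7, 8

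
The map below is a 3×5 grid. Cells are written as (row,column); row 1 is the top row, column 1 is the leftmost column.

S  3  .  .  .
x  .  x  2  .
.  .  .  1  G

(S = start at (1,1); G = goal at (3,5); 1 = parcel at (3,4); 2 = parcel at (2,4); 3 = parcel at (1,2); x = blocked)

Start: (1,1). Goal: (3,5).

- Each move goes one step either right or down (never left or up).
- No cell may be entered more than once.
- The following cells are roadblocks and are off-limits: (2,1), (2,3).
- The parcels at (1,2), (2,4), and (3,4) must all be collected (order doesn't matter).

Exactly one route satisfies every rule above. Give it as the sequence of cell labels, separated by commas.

(1,1), (1,2), (1,3), (1,4), (2,4), (3,4), (3,5)

Moves only go right or down, so the column and row indices never decrease.
Route from (1,1): right 3 to (1,4), down 2 to (3,4), right 1 to (3,5) — 6 moves in all.
Check: all required cells visited.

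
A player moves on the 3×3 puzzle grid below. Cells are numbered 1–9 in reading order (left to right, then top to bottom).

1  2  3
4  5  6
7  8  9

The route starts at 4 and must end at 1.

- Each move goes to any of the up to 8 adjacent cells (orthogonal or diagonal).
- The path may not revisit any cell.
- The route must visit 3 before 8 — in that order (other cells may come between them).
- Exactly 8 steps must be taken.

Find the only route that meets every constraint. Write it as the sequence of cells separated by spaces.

4 2 3 6 9 8 7 5 1

The waypoints must appear in the order 3, 8, with no cell reused.
Route from 4: up-right 1 to 2, right 1 to 3, down 2 to 9, left 2 to 7, up-right 1 to 5, up-left 1 to 1 — 8 moves in all.
Check: order respected (3 at step 2, 8 at step 5); 8 moves as required.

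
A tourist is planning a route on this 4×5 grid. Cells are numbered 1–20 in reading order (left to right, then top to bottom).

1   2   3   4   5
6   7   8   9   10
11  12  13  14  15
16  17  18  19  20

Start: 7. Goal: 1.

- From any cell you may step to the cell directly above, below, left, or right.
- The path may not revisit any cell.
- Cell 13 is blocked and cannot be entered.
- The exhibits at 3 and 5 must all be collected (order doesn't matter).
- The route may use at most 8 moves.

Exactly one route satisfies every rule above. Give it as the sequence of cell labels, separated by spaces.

Any route must reach 3 and 5 and still end at 1 within 8 moves, so the order of the required stops is forced.
Route from 7: 3× right (reaching 10), up to 5, 4× left (reaching 1) — 8 moves in all.
Check: all required cells visited; 8 ≤ 8 moves.

7 8 9 10 5 4 3 2 1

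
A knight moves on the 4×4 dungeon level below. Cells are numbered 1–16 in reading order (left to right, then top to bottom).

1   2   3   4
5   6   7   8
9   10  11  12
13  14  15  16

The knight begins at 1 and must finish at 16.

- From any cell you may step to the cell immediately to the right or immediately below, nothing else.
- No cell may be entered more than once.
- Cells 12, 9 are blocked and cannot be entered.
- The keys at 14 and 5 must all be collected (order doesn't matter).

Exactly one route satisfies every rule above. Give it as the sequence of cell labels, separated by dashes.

1 - 5 - 6 - 10 - 14 - 15 - 16

Moves only go right or down, so the column and row indices never decrease.
Route from 1: down 1 to 5, right 1 to 6, down 2 to 14, right 2 to 16 — 6 moves in all.
Check: all required cells visited.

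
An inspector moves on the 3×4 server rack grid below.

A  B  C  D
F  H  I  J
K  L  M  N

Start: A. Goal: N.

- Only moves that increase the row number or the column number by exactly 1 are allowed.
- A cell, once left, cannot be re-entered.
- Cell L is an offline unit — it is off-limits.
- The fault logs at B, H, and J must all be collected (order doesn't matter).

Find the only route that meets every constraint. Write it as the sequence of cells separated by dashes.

A - B - H - I - J - N

Moves only go right or down, so the column and row indices never decrease.
Route from A: right 1 to B, down 1 to H, right 2 to J, down 1 to N — 5 moves in all.
Check: all required cells visited.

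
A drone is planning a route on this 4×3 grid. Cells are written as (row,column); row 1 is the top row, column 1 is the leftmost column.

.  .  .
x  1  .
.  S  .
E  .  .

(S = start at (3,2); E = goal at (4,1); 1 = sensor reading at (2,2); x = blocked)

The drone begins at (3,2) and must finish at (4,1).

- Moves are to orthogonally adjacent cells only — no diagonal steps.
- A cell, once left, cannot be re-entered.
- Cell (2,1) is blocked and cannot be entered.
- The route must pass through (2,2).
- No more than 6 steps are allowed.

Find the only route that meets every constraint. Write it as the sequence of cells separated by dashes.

(3,2) - (2,2) - (2,3) - (3,3) - (4,3) - (4,2) - (4,1)

The budget equals the shortest possible length, so every move has to be on a shortest route through the required cells.
Route from (3,2): up to (2,2), right to (2,3), 2× down (reaching (4,3)), 2× left (reaching (4,1)) — 6 moves in all.
Check: all required cells visited; 6 ≤ 6 moves.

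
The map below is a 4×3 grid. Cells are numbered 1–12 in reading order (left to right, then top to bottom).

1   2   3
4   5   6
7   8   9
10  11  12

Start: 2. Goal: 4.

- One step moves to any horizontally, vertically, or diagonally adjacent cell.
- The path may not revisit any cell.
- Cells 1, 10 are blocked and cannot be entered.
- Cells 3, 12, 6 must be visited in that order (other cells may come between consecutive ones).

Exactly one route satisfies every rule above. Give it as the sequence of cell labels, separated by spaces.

The waypoints must appear in the order 3, 12, 6, with no cell reused.
Route from 2: right to 3, 2× down-left (reaching 7), down-right to 11, right to 12, 2× up (reaching 6), down-left to 8, up-left to 4 — 9 moves in all.
Check: order respected (3 at step 1, 12 at step 5, 6 at step 7).

2 3 5 7 11 12 9 6 8 4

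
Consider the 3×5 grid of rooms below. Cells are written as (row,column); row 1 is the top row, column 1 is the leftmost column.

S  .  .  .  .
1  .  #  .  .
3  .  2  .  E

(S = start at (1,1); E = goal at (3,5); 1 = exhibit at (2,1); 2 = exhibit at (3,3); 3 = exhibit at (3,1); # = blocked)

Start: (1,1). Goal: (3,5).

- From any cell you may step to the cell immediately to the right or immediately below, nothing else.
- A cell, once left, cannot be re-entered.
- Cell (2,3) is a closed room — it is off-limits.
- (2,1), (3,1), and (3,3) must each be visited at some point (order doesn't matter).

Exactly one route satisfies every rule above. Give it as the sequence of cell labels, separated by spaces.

Moves only go right or down, so the column and row indices never decrease.
Route from (1,1): down 2 to (3,1), right 4 to (3,5) — 6 moves in all.
Check: all required cells visited.

(1,1) (2,1) (3,1) (3,2) (3,3) (3,4) (3,5)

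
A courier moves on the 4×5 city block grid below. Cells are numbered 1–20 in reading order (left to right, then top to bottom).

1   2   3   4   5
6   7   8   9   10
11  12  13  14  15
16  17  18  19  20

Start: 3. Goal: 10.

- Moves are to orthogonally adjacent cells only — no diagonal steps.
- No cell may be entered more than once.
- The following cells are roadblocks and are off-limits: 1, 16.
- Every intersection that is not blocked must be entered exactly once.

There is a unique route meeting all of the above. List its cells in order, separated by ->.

Need to visit all 18 open cells exactly once, starting at 3 and ending at 10.
Route from 3: left to 2, down to 7, left to 6, down to 11, right to 12, down to 17, 3× right (reaching 20), up to 15, 2× left (reaching 13), up to 8, right to 9, up to 4, right to 5, down to 10 — 17 moves in all.
Check: all 18 open cells covered.

3 -> 2 -> 7 -> 6 -> 11 -> 12 -> 17 -> 18 -> 19 -> 20 -> 15 -> 14 -> 13 -> 8 -> 9 -> 4 -> 5 -> 10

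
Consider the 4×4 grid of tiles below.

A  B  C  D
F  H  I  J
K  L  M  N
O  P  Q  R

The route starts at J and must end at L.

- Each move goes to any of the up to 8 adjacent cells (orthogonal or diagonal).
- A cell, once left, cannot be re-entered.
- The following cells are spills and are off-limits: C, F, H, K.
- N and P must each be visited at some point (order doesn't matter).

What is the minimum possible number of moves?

Any route passes through N and P in some order between J and L. Summing Chebyshev distances along each leg and taking the cheapest ordering (J → N → P → L) gives a lower bound of 1 + 2 + 1 = 4 moves.
A route of 4 moves achieves this: J → N → M → P → L.
Since 4 matches the lower bound, it is optimal.

4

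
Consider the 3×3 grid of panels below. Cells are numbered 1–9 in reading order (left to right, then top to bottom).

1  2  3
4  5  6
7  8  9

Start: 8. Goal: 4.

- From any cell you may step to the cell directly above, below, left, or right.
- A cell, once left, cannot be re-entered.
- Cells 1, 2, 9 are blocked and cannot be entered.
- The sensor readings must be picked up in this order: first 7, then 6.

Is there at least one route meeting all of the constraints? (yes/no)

Even ignoring the required order, no revisit-free route from 8 to 4 manages to pass through all of 7 and 6: branching out from 8, every path either misses one of them or, having collected them, can no longer reach 4 without re-entering a cell.

no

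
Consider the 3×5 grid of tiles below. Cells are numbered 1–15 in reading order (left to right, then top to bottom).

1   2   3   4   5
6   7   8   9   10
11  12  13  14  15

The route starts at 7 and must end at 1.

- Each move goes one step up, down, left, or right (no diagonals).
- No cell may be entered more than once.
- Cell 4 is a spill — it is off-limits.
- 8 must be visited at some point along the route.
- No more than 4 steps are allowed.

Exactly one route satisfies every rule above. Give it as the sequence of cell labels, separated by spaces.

7 8 3 2 1

The 4-move cap with required stops at 8 leaves no slack for detours.
Route from 7: right 1 to 8, up 1 to 3, left 2 to 1 — 4 moves in all.
Check: all required cells visited; 4 ≤ 4 moves.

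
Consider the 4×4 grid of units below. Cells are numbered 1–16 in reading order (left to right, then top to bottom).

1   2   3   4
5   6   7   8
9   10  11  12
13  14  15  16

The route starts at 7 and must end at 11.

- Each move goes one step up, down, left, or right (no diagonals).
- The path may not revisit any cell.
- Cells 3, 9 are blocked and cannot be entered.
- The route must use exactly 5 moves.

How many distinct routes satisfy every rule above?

2

Need simple routes of exactly 5 moves from 7 to 11 (Manhattan distance 1, so 2 moves are spent on a detour and 2 undoing it).
Enumerating: 7 6 10 14 15 11 | 7 8 12 16 15 11.
That gives 2 routes.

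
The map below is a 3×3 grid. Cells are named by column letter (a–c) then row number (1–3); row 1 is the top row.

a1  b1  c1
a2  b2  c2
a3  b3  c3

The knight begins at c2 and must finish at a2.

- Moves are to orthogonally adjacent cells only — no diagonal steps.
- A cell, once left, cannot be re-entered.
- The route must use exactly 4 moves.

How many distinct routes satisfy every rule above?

Need simple routes of exactly 4 moves from c2 to a2 (Manhattan distance 2, so 1 moves are spent on a detour and 1 undoing it).
Enumerating: c2 c1 b1 b2 a2 | c2 c1 b1 a1 a2 | c2 c3 b3 b2 a2 | c2 c3 b3 a3 a2 | c2 b2 b1 a1 a2 | c2 b2 b3 a3 a2.
That gives 6 routes.

6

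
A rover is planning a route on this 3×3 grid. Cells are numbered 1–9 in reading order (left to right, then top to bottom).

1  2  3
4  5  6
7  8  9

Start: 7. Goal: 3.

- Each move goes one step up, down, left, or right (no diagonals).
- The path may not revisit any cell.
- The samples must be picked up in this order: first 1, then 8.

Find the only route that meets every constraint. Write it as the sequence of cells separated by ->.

The waypoints must appear in the order 1, 8, with no cell reused.
Route from 7: up 2 to 1, right 1 to 2, down 2 to 8, right 1 to 9, up 2 to 3 — 8 moves in all.
Check: order respected (1 at step 2, 8 at step 5).

7 -> 4 -> 1 -> 2 -> 5 -> 8 -> 9 -> 6 -> 3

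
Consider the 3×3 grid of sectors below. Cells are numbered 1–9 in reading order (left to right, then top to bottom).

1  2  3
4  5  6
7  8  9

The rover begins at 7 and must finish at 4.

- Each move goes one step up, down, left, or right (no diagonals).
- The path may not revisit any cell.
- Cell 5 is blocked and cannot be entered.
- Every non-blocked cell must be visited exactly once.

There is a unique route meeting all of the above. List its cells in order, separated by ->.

7 -> 8 -> 9 -> 6 -> 3 -> 2 -> 1 -> 4

Need to visit all 8 open cells exactly once, starting at 7 and ending at 4.
Cell 8 has only two open neighbours (7 and 9), so the path must pass straight through it: one of those is the cell it's entered from and the other is where it exits.
Route from 7: 2× right (reaching 9), 2× up (reaching 3), 2× left (reaching 1), down to 4 — 7 moves in all.
Check: all 8 open cells covered.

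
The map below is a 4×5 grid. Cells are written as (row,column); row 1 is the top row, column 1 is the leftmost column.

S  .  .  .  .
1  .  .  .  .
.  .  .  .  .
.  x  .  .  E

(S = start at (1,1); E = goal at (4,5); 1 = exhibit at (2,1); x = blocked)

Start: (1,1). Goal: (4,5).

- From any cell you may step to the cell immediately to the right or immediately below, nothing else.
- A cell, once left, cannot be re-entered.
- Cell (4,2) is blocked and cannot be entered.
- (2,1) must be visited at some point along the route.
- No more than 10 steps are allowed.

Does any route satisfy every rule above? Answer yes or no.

yes

One route that works: (1,1) → (2,1) → (3,1) → (3,2) → (3,3) → (4,3) → (4,4) → (4,5).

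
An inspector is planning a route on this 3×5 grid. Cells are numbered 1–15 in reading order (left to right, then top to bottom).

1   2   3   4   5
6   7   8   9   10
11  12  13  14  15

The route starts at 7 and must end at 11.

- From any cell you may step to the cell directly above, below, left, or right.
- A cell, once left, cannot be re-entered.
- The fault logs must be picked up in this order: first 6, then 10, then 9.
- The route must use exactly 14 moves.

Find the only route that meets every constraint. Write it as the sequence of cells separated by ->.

7 -> 6 -> 1 -> 2 -> 3 -> 4 -> 5 -> 10 -> 15 -> 14 -> 9 -> 8 -> 13 -> 12 -> 11

The waypoints must appear in the order 6, 10, 9, with no cell reused.
Route from 7: left to 6, up to 1, 4× right (reaching 5), 2× down (reaching 15), left to 14, up to 9, left to 8, down to 13, 2× left (reaching 11) — 14 moves in all.
Check: order respected (6 at step 1, 10 at step 7, 9 at step 10); 14 moves as required.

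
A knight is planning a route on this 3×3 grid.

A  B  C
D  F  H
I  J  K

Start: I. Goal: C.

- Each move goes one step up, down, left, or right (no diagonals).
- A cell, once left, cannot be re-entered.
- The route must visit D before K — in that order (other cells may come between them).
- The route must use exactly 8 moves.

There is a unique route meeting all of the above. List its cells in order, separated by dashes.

I - D - A - B - F - J - K - H - C

The waypoints must appear in the order D, K, with no cell reused.
Route from I: 2× up (reaching A), right to B, 2× down (reaching J), right to K, 2× up (reaching C) — 8 moves in all.
Check: order respected (D at step 1, K at step 6); 8 moves as required.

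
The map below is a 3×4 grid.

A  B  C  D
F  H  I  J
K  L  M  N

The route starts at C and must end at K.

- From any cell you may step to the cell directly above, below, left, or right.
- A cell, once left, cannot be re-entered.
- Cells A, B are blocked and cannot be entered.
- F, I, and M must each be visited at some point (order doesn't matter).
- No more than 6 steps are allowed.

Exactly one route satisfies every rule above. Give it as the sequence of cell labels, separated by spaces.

C I M L H F K

The 6-move cap with required stops at F, I, M leaves no slack for detours.
Route from C: down 2 to M, left 1 to L, up 1 to H, left 1 to F, down 1 to K — 6 moves in all.
Check: all required cells visited; 6 ≤ 6 moves.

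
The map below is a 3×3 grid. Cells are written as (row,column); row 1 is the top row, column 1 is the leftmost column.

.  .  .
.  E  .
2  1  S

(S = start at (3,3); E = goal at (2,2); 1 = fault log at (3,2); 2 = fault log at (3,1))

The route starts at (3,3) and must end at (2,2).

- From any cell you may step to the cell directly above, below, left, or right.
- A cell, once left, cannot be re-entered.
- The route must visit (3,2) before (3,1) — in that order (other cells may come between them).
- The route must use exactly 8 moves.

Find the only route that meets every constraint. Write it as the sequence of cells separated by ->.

(3,3) -> (3,2) -> (3,1) -> (2,1) -> (1,1) -> (1,2) -> (1,3) -> (2,3) -> (2,2)

The waypoints must appear in the order (3,2), (3,1), with no cell reused.
Route from (3,3): left 2 to (3,1), up 2 to (1,1), right 2 to (1,3), down 1 to (2,3), left 1 to (2,2) — 8 moves in all.
Check: order respected (1 at step 1, 2 at step 2); 8 moves as required.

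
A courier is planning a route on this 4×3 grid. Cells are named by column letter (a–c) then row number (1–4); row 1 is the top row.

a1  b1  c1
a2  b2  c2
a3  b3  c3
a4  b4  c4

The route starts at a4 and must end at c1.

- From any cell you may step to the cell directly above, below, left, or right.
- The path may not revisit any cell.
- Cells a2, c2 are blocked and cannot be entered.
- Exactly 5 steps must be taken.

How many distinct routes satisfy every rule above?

2

Need simple routes of exactly 5 moves from a4 to c1 (Manhattan distance 5, so 0 moves are spent on a detour and 0 undoing it).
Enumerating: a4 a3 b3 b2 b1 c1 | a4 b4 b3 b2 b1 c1.
That gives 2 routes.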